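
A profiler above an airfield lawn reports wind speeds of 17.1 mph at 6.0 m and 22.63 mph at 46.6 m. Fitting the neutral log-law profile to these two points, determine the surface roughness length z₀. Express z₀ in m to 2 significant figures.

z₀ ≈ 0.011 m

Log law: V(z) ∝ ln(z/z₀). With r = V₁/V₂ = 17.1/22.63 = 0.75563,
r · ln(z₂/z₀) = ln(z₁/z₀) ⇒ ln z₀ = (ln z₁ − r·ln z₂)/(1 − r)
ln z₀ = (1.79176 − 0.75563×3.84160) / 0.24437 = -4.5468
z₀ = exp(-4.5468) = 0.01060 m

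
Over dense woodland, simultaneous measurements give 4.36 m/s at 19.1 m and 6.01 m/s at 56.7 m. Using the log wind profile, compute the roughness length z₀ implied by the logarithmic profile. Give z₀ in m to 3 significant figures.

Log law: V(z) ∝ ln(z/z₀). With r = V₁/V₂ = 4.36/6.01 = 0.72546,
r · ln(z₂/z₀) = ln(z₁/z₀) ⇒ ln z₀ = (ln z₁ − r·ln z₂)/(1 − r)
ln z₀ = (2.94969 − 0.72546×4.03777) / 0.27454 = 0.0745
z₀ = exp(0.0745) = 1.077 m

z₀ ≈ 1.08 m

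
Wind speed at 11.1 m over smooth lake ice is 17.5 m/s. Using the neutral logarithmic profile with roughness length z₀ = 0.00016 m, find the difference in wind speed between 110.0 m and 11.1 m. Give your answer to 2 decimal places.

Log law: V₂ = V₁ · ln(z₂/z₀)/ln(z₁/z₀) = 17.5 × 13.4408/11.1473 = 21.1006 m/s
ΔV = 21.1006 − 17.5 = 3.6006 m/s

3.60 m/s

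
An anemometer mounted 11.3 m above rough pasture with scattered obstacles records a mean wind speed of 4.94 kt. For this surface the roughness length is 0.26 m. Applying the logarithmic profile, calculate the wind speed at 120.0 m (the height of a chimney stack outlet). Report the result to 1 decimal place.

8.0 kt

Log law: V(z) ∝ ln(z/z₀), so V₂/V₁ = ln(z₂/z₀) / ln(z₁/z₀).
ln(120.0/0.26) = 6.1346, ln(11.3/0.26) = 3.7719
V₂ = 4.94 × 6.1346/3.7719 = 4.94 × 1.6264 = 8.0344 kt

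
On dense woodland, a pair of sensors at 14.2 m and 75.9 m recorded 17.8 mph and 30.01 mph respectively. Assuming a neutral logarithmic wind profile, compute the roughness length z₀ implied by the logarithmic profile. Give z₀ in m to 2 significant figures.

Log law: V(z) ∝ ln(z/z₀). With r = V₁/V₂ = 17.8/30.01 = 0.59314,
r · ln(z₂/z₀) = ln(z₁/z₀) ⇒ ln z₀ = (ln z₁ − r·ln z₂)/(1 − r)
ln z₀ = (2.65324 − 0.59314×4.32942) / 0.40686 = 0.2097
z₀ = exp(0.2097) = 1.233 m

z₀ ≈ 1.2 m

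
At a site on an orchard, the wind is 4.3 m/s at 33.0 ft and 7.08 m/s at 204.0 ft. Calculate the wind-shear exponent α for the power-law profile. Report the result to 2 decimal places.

α ≈ 0.27

Power law: V₂/V₁ = (z₂/z₁)^α ⇒ α = ln(V₂/V₁) / ln(z₂/z₁)
α = ln(7.08/4.3) / ln(204.0/33.0) = ln(1.6465) / ln(6.1818)
  = 0.49866 / 1.82161 = 0.27375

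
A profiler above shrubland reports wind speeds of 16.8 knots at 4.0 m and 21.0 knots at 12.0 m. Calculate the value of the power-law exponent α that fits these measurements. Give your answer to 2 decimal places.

α ≈ 0.20

Power law: V₂/V₁ = (z₂/z₁)^α ⇒ α = ln(V₂/V₁) / ln(z₂/z₁)
α = ln(21.0/16.8) / ln(12.0/4.0) = ln(1.2500) / ln(3.0000)
  = 0.22314 / 1.09861 = 0.20311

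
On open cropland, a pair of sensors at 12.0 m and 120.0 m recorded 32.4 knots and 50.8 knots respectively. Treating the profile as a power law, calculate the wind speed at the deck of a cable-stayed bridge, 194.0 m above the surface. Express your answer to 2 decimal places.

First find α: α = ln(V₂/V₁)/ln(z₂/z₁) = ln(50.8/32.4)/ln(120.0/12.0) = 0.44974/2.30259 = 0.1953
Extrapolate from 120.0 m to 194.0 m: V₃ = 50.8 × (194.0/120.0)^0.1953 = 50.8 × 1.0984 = 55.7970 knots

55.80 knots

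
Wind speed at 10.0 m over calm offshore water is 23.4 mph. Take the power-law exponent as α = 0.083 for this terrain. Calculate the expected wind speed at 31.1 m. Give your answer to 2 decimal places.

25.71 mph

Power-law profile: V₂ = V₁ · (z₂/z₁)^α
V₂ = 23.4 × (31.1/10.0)^0.083 = 23.4 × (3.1100)^0.083
    = 23.4 × 1.0988 = 25.7108 mph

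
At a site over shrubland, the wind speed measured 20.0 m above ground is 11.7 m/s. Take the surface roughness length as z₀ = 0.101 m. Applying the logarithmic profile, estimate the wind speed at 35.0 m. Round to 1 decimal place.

12.9 m/s

Log law: V(z) ∝ ln(z/z₀), so V₂/V₁ = ln(z₂/z₀) / ln(z₁/z₀).
ln(35.0/0.101) = 5.8480, ln(20.0/0.101) = 5.2884
V₂ = 11.7 × 5.8480/5.2884 = 11.7 × 1.1058 = 12.9381 m/s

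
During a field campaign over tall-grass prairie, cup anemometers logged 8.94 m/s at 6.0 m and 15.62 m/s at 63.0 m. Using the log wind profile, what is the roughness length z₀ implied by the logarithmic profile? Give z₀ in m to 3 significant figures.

z₀ ≈ 0.258 m

Log law: V(z) ∝ ln(z/z₀). With r = V₁/V₂ = 8.94/15.62 = 0.57234,
r · ln(z₂/z₀) = ln(z₁/z₀) ⇒ ln z₀ = (ln z₁ − r·ln z₂)/(1 − r)
ln z₀ = (1.79176 − 0.57234×4.14313) / 0.42766 = -1.3551
z₀ = exp(-1.3551) = 0.2579 m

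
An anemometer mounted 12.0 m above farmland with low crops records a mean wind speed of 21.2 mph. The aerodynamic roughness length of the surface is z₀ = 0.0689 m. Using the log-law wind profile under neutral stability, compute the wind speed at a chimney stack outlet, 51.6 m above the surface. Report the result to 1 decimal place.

27.2 mph

Log law: V(z) ∝ ln(z/z₀), so V₂/V₁ = ln(z₂/z₀) / ln(z₁/z₀).
ln(51.6/0.0689) = 6.6186, ln(12.0/0.0689) = 5.1600
V₂ = 21.2 × 6.6186/5.1600 = 21.2 × 1.2827 = 27.1928 mph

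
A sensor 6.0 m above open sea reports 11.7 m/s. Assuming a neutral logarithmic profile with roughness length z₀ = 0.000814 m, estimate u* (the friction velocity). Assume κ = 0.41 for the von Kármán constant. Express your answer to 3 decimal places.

u* ≈ 0.539 m/s

Log law: V(z) = (u*/κ) · ln(z/z₀) ⇒ u* = κ · V / ln(z/z₀)
u* = 0.41 × 11.7 / ln(6.0/0.000814) = 0.41 × 11.7 / 8.9053
   = 4.7970 / 8.9053 = 0.5387 m/s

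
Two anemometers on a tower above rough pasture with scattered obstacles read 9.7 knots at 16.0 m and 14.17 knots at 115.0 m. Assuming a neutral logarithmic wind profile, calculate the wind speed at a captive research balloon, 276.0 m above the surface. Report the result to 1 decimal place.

16.2 knots

Log law: V ∝ ln(z/z₀). From the pair, with r = V₁/V₂ = 0.68454,
ln z₀ = (ln z₁ − r·ln z₂)/(1 − r) = (2.7726 − 0.68454×4.7449)/0.31546 = -1.5074 → z₀ = 0.2215 m
V₃ = V₁ · ln(z₃/z₀)/ln(z₁/z₀) = 9.7 × 7.1278/4.2800 = 16.1541 knots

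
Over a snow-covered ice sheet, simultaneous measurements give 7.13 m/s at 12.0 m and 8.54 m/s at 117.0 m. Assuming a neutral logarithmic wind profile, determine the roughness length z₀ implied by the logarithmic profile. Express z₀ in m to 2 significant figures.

z₀ ≈ 0.00012 m

Log law: V(z) ∝ ln(z/z₀). With r = V₁/V₂ = 7.13/8.54 = 0.83489,
r · ln(z₂/z₀) = ln(z₁/z₀) ⇒ ln z₀ = (ln z₁ − r·ln z₂)/(1 − r)
ln z₀ = (2.48491 − 0.83489×4.76217) / 0.16511 = -9.0306
z₀ = exp(-9.0306) = 0.0001197 m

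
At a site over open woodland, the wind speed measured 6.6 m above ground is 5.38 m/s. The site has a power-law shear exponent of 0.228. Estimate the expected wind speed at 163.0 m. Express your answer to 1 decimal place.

Power-law profile: V₂ = V₁ · (z₂/z₁)^α
V₂ = 5.38 × (163.0/6.6)^0.228 = 5.38 × (24.6970)^0.228
    = 5.38 × 2.0774 = 11.1765 m/s

11.2 m/s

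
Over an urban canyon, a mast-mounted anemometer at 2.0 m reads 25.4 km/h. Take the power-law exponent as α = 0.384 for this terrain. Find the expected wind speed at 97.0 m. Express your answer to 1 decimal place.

Power-law profile: V₂ = V₁ · (z₂/z₁)^α
V₂ = 25.4 × (97.0/2.0)^0.384 = 25.4 × (48.5000)^0.384
    = 25.4 × 4.4394 = 112.7609 km/h

112.8 km/h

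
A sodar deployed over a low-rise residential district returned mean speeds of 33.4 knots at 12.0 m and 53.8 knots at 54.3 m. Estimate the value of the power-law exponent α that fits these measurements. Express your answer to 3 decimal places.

α ≈ 0.316

Power law: V₂/V₁ = (z₂/z₁)^α ⇒ α = ln(V₂/V₁) / ln(z₂/z₁)
α = ln(53.8/33.4) / ln(54.3/12.0) = ln(1.6108) / ln(4.5250)
  = 0.47672 / 1.50962 = 0.31579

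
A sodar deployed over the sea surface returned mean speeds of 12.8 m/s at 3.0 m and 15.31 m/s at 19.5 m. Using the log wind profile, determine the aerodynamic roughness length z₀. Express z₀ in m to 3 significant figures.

z₀ ≈ 0.000215 m

Log law: V(z) ∝ ln(z/z₀). With r = V₁/V₂ = 12.8/15.31 = 0.83605,
r · ln(z₂/z₀) = ln(z₁/z₀) ⇒ ln z₀ = (ln z₁ − r·ln z₂)/(1 − r)
ln z₀ = (1.09861 − 0.83605×2.97041) / 0.16395 = -8.4468
z₀ = exp(-8.4468) = 0.0002146 m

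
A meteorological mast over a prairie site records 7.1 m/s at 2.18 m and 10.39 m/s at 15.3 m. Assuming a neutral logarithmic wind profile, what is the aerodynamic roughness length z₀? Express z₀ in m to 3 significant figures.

z₀ ≈ 0.0325 m

Log law: V(z) ∝ ln(z/z₀). With r = V₁/V₂ = 7.1/10.39 = 0.68335,
r · ln(z₂/z₀) = ln(z₁/z₀) ⇒ ln z₀ = (ln z₁ − r·ln z₂)/(1 − r)
ln z₀ = (0.77932 − 0.68335×2.72785) / 0.31665 = -3.4257
z₀ = exp(-3.4257) = 0.03253 m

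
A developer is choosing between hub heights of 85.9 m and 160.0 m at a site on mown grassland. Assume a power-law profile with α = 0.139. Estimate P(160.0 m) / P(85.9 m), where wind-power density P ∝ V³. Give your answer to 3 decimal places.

Speed ratio: V_B/V_A = (z_B/z_A)^α = (160.0/85.9)^0.139 = (1.8626)^0.139 = 1.09030
Power-density ratio: P_B/P_A = (V_B/V_A)³ = (1.09030)³ = 1.29611

1.296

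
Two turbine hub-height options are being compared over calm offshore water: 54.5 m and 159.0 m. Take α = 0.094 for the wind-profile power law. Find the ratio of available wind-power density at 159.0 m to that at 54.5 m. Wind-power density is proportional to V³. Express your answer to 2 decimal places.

1.35

Speed ratio: V_B/V_A = (z_B/z_A)^α = (159.0/54.5)^0.094 = (2.9174)^0.094 = 1.10589
Power-density ratio: P_B/P_A = (V_B/V_A)³ = (1.10589)³ = 1.35248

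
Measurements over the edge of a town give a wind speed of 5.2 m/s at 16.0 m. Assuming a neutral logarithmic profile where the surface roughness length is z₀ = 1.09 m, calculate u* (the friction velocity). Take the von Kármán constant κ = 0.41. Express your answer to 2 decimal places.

Log law: V(z) = (u*/κ) · ln(z/z₀) ⇒ u* = κ · V / ln(z/z₀)
u* = 0.41 × 5.2 / ln(16.0/1.09) = 0.41 × 5.2 / 2.6864
   = 2.1320 / 2.6864 = 0.7936 m/s

u* ≈ 0.79 m/s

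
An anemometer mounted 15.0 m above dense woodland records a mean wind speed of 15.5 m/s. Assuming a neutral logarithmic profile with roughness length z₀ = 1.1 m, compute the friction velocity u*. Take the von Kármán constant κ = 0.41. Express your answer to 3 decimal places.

Log law: V(z) = (u*/κ) · ln(z/z₀) ⇒ u* = κ · V / ln(z/z₀)
u* = 0.41 × 15.5 / ln(15.0/1.1) = 0.41 × 15.5 / 2.6127
   = 6.3550 / 2.6127 = 2.4323 m/s

u* ≈ 2.432 m/s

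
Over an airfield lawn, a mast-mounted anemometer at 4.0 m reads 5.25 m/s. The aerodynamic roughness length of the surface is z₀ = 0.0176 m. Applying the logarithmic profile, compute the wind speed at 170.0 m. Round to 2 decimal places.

Log law: V(z) ∝ ln(z/z₀), so V₂/V₁ = ln(z₂/z₀) / ln(z₁/z₀).
ln(170.0/0.0176) = 9.1757, ln(4.0/0.0176) = 5.4262
V₂ = 5.25 × 9.1757/5.4262 = 5.25 × 1.6910 = 8.8778 m/s

8.88 m/s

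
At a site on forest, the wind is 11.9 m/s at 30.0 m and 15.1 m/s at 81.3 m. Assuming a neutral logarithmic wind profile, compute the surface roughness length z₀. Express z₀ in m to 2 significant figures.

Log law: V(z) ∝ ln(z/z₀). With r = V₁/V₂ = 11.9/15.1 = 0.78808,
r · ln(z₂/z₀) = ln(z₁/z₀) ⇒ ln z₀ = (ln z₁ − r·ln z₂)/(1 − r)
ln z₀ = (3.40120 − 0.78808×4.39815) / 0.21192 = -0.3062
z₀ = exp(-0.3062) = 0.7362 m

z₀ ≈ 0.74 m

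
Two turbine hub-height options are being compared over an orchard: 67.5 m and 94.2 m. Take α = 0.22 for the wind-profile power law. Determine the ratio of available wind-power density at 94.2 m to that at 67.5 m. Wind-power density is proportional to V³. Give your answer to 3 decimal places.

1.246

Speed ratio: V_B/V_A = (z_B/z_A)^α = (94.2/67.5)^0.22 = (1.3956)^0.22 = 1.07608
Power-density ratio: P_B/P_A = (V_B/V_A)³ = (1.07608)³ = 1.24604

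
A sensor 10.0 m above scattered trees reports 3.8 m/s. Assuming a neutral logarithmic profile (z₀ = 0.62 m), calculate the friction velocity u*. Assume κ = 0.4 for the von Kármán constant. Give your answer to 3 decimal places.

u* ≈ 0.547 m/s

Log law: V(z) = (u*/κ) · ln(z/z₀) ⇒ u* = κ · V / ln(z/z₀)
u* = 0.4 × 3.8 / ln(10.0/0.62) = 0.4 × 3.8 / 2.7806
   = 1.5200 / 2.7806 = 0.5466 m/s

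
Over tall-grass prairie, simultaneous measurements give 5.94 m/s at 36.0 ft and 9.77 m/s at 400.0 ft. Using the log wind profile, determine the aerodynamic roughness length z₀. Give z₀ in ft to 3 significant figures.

Log law: V(z) ∝ ln(z/z₀). With r = V₁/V₂ = 5.94/9.77 = 0.60798,
r · ln(z₂/z₀) = ln(z₁/z₀) ⇒ ln z₀ = (ln z₁ − r·ln z₂)/(1 − r)
ln z₀ = (3.58352 − 0.60798×5.99146) / 0.39202 = -0.1510
z₀ = exp(-0.1510) = 0.8599 ft

z₀ ≈ 0.860 ft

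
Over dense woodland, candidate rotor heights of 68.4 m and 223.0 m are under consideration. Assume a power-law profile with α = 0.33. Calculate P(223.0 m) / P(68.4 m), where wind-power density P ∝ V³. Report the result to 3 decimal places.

Speed ratio: V_B/V_A = (z_B/z_A)^α = (223.0/68.4)^0.33 = (3.2602)^0.33 = 1.47697
Power-density ratio: P_B/P_A = (V_B/V_A)³ = (1.47697)³ = 3.22193

3.222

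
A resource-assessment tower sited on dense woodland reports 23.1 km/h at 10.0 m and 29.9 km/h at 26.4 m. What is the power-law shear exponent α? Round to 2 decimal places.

α ≈ 0.27

Power law: V₂/V₁ = (z₂/z₁)^α ⇒ α = ln(V₂/V₁) / ln(z₂/z₁)
α = ln(29.9/23.1) / ln(26.4/10.0) = ln(1.2944) / ln(2.6400)
  = 0.25803 / 0.97078 = 0.26579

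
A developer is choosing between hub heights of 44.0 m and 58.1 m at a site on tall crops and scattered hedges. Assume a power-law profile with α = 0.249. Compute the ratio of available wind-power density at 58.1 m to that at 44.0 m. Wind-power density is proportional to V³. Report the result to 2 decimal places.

Speed ratio: V_B/V_A = (z_B/z_A)^α = (58.1/44.0)^0.249 = (1.3205)^0.249 = 1.07167
Power-density ratio: P_B/P_A = (V_B/V_A)³ = (1.07167)³ = 1.23078

1.23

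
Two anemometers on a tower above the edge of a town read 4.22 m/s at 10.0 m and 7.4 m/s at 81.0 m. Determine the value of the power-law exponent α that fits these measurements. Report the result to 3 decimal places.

Power law: V₂/V₁ = (z₂/z₁)^α ⇒ α = ln(V₂/V₁) / ln(z₂/z₁)
α = ln(7.4/4.22) / ln(81.0/10.0) = ln(1.7536) / ln(8.1000)
  = 0.56164 / 2.09186 = 0.26849

α ≈ 0.268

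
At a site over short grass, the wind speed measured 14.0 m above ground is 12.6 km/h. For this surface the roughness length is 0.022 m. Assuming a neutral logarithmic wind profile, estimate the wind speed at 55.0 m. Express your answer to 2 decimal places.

15.27 km/h

Log law: V(z) ∝ ln(z/z₀), so V₂/V₁ = ln(z₂/z₀) / ln(z₁/z₀).
ln(55.0/0.022) = 7.8240, ln(14.0/0.022) = 6.4558
V₂ = 12.6 × 7.8240/6.4558 = 12.6 × 1.2119 = 15.2705 km/h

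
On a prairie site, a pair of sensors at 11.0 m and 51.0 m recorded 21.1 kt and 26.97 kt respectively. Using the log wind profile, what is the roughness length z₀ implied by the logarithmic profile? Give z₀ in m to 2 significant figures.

z₀ ≈ 0.044 m

Log law: V(z) ∝ ln(z/z₀). With r = V₁/V₂ = 21.1/26.97 = 0.78235,
r · ln(z₂/z₀) = ln(z₁/z₀) ⇒ ln z₀ = (ln z₁ − r·ln z₂)/(1 − r)
ln z₀ = (2.39790 − 0.78235×3.93183) / 0.21765 = -3.1159
z₀ = exp(-3.1159) = 0.04434 m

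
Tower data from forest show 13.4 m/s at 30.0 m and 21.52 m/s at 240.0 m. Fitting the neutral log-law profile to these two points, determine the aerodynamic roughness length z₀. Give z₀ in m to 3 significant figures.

Log law: V(z) ∝ ln(z/z₀). With r = V₁/V₂ = 13.4/21.52 = 0.62268,
r · ln(z₂/z₀) = ln(z₁/z₀) ⇒ ln z₀ = (ln z₁ − r·ln z₂)/(1 − r)
ln z₀ = (3.40120 − 0.62268×5.48064) / 0.37732 = -0.0304
z₀ = exp(-0.0304) = 0.9701 m

z₀ ≈ 0.970 m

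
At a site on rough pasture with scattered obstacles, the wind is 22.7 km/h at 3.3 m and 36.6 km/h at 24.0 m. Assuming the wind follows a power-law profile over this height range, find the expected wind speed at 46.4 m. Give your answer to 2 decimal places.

42.90 km/h

First find α: α = ln(V₂/V₁)/ln(z₂/z₁) = ln(36.6/22.7)/ln(24.0/3.3) = 0.47768/1.98413 = 0.2408
Extrapolate from 24.0 m to 46.4 m: V₃ = 36.6 × (46.4/24.0)^0.2408 = 36.6 × 1.1720 = 42.8953 km/h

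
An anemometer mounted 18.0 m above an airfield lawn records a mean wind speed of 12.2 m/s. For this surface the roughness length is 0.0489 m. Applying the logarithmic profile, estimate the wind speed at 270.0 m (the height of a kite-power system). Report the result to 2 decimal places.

17.79 m/s

Log law: V(z) ∝ ln(z/z₀), so V₂/V₁ = ln(z₂/z₀) / ln(z₁/z₀).
ln(270.0/0.0489) = 8.6164, ln(18.0/0.0489) = 5.9083
V₂ = 12.2 × 8.6164/5.9083 = 12.2 × 1.4583 = 17.7918 m/s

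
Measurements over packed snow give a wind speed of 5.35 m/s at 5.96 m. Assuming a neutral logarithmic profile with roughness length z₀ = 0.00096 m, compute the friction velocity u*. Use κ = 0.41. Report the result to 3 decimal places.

u* ≈ 0.251 m/s

Log law: V(z) = (u*/κ) · ln(z/z₀) ⇒ u* = κ · V / ln(z/z₀)
u* = 0.41 × 5.35 / ln(5.96/0.00096) = 0.41 × 5.35 / 8.7336
   = 2.1935 / 8.7336 = 0.2512 m/s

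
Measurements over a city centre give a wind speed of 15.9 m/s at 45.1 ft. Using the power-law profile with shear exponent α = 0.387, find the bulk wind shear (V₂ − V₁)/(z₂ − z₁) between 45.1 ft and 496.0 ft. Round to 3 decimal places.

0.054 m/s/ft

Power law: V₂ = V₁ · (z₂/z₁)^α = 15.9 × (10.9978)^0.387 = 40.2145 m/s
ΔV/Δz = (40.2145 − 15.9)/(496.0 − 45.1) = 24.3145/450.9000 = 0.05392 m/s/ft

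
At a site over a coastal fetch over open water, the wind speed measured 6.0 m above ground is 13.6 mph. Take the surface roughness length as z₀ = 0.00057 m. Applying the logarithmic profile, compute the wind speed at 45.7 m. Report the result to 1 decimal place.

Log law: V(z) ∝ ln(z/z₀), so V₂/V₁ = ln(z₂/z₀) / ln(z₁/z₀).
ln(45.7/0.00057) = 11.2920, ln(6.0/0.00057) = 9.2616
V₂ = 13.6 × 11.2920/9.2616 = 13.6 × 1.2192 = 16.5814 mph

16.6 mph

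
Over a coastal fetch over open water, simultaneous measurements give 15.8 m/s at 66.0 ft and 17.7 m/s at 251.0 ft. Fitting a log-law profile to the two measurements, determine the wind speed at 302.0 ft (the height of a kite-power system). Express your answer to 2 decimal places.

Log law: V ∝ ln(z/z₀). From the pair, with r = V₁/V₂ = 0.89266,
ln z₀ = (ln z₁ − r·ln z₂)/(1 − r) = (4.1897 − 0.89266×5.5255)/0.10734 = -6.9186 → z₀ = 0.0009893 ft
V₃ = V₁ · ln(z₃/z₀)/ln(z₁/z₀) = 15.8 × 12.6290/11.1082 = 17.9631 m/s

17.96 m/s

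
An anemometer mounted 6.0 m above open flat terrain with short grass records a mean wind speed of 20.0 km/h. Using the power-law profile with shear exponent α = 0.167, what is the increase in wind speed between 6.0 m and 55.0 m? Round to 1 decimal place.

9.0 km/h

Power law: V₂ = V₁ · (z₂/z₁)^α = 20.0 × (9.1667)^0.167 = 28.9547 km/h
ΔV = 28.9547 − 20.0 = 8.9547 km/h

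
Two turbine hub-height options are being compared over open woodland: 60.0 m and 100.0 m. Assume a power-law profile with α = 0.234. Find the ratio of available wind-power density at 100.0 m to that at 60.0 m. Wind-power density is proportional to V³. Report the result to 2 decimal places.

1.43

Speed ratio: V_B/V_A = (z_B/z_A)^α = (100.0/60.0)^0.234 = (1.6667)^0.234 = 1.12697
Power-density ratio: P_B/P_A = (V_B/V_A)³ = (1.12697)³ = 1.43132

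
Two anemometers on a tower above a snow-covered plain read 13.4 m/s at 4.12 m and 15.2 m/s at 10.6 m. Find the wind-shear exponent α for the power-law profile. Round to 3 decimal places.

α ≈ 0.133

Power law: V₂/V₁ = (z₂/z₁)^α ⇒ α = ln(V₂/V₁) / ln(z₂/z₁)
α = ln(15.2/13.4) / ln(10.6/4.12) = ln(1.1343) / ln(2.5728)
  = 0.12604 / 0.94500 = 0.13338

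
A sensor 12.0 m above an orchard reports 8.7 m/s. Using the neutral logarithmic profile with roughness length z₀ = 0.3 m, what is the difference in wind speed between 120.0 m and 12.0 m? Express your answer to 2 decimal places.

5.43 m/s

Log law: V₂ = V₁ · ln(z₂/z₀)/ln(z₁/z₀) = 8.7 × 5.9915/3.6889 = 14.1305 m/s
ΔV = 14.1305 − 8.7 = 5.4305 m/s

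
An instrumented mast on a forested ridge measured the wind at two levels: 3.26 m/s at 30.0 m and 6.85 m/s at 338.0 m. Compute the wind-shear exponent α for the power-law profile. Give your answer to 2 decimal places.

Power law: V₂/V₁ = (z₂/z₁)^α ⇒ α = ln(V₂/V₁) / ln(z₂/z₁)
α = ln(6.85/3.26) / ln(338.0/30.0) = ln(2.1012) / ln(11.2667)
  = 0.74252 / 2.42185 = 0.30659

α ≈ 0.31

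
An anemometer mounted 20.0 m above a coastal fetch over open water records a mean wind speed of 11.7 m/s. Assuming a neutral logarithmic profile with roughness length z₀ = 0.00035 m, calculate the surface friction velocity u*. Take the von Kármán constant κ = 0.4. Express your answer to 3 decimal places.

u* ≈ 0.427 m/s

Log law: V(z) = (u*/κ) · ln(z/z₀) ⇒ u* = κ · V / ln(z/z₀)
u* = 0.4 × 11.7 / ln(20.0/0.00035) = 0.4 × 11.7 / 10.9533
   = 4.6800 / 10.9533 = 0.4273 m/s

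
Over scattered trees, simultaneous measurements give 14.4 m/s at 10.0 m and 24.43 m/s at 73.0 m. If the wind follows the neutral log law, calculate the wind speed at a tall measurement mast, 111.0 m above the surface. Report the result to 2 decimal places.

26.54 m/s

Log law: V ∝ ln(z/z₀). From the pair, with r = V₁/V₂ = 0.58944,
ln z₀ = (ln z₁ − r·ln z₂)/(1 − r) = (2.3026 − 0.58944×4.2905)/0.41056 = -0.5514 → z₀ = 0.5761 m
V₃ = V₁ · ln(z₃/z₀)/ln(z₁/z₀) = 14.4 × 5.2609/2.8540 = 26.5445 m/s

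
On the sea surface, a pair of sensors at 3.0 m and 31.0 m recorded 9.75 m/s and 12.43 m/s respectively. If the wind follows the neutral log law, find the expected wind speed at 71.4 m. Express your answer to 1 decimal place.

Log law: V ∝ ln(z/z₀). From the pair, with r = V₁/V₂ = 0.78439,
ln z₀ = (ln z₁ − r·ln z₂)/(1 − r) = (1.0986 − 0.78439×3.4340)/0.21561 = -7.3976 → z₀ = 0.0006127 m
V₃ = V₁ · ln(z₃/z₀)/ln(z₁/z₀) = 9.75 × 11.6659/8.4962 = 13.3874 m/s

13.4 m/s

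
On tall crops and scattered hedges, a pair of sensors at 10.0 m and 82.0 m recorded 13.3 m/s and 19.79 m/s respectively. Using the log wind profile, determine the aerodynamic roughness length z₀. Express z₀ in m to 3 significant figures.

Log law: V(z) ∝ ln(z/z₀). With r = V₁/V₂ = 13.3/19.79 = 0.67206,
r · ln(z₂/z₀) = ln(z₁/z₀) ⇒ ln z₀ = (ln z₁ − r·ln z₂)/(1 − r)
ln z₀ = (2.30259 − 0.67206×4.40672) / 0.32794 = -2.0094
z₀ = exp(-2.0094) = 0.1341 m

z₀ ≈ 0.134 m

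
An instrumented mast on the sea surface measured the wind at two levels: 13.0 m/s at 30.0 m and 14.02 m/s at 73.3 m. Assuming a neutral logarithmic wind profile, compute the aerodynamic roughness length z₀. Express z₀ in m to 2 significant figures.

z₀ ≈ 0.00034 m

Log law: V(z) ∝ ln(z/z₀). With r = V₁/V₂ = 13.0/14.02 = 0.92725,
r · ln(z₂/z₀) = ln(z₁/z₀) ⇒ ln z₀ = (ln z₁ − r·ln z₂)/(1 − r)
ln z₀ = (3.40120 − 0.92725×4.29456) / 0.07275 = -7.9848
z₀ = exp(-7.9848) = 0.0003406 m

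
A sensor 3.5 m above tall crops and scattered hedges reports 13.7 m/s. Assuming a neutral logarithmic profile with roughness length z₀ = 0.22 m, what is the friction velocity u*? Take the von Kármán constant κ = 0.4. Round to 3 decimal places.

u* ≈ 1.981 m/s

Log law: V(z) = (u*/κ) · ln(z/z₀) ⇒ u* = κ · V / ln(z/z₀)
u* = 0.4 × 13.7 / ln(3.5/0.22) = 0.4 × 13.7 / 2.7669
   = 5.4800 / 2.7669 = 1.9806 m/s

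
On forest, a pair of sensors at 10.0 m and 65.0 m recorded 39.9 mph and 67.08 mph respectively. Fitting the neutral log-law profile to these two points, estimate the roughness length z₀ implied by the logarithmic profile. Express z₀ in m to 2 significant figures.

z₀ ≈ 0.64 m

Log law: V(z) ∝ ln(z/z₀). With r = V₁/V₂ = 39.9/67.08 = 0.59481,
r · ln(z₂/z₀) = ln(z₁/z₀) ⇒ ln z₀ = (ln z₁ − r·ln z₂)/(1 − r)
ln z₀ = (2.30259 − 0.59481×4.17439) / 0.40519 = -0.4452
z₀ = exp(-0.4452) = 0.6407 m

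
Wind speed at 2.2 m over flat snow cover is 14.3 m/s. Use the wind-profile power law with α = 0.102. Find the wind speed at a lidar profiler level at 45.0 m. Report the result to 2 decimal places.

Power-law profile: V₂ = V₁ · (z₂/z₁)^α
V₂ = 14.3 × (45.0/2.2)^0.102 = 14.3 × (20.4545)^0.102
    = 14.3 × 1.3605 = 19.4552 m/s

19.46 m/s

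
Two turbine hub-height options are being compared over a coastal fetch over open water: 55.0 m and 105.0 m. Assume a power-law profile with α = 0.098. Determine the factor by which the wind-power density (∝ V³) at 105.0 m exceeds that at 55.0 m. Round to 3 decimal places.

1.209

Speed ratio: V_B/V_A = (z_B/z_A)^α = (105.0/55.0)^0.098 = (1.9091)^0.098 = 1.06542
Power-density ratio: P_B/P_A = (V_B/V_A)³ = (1.06542)³ = 1.20938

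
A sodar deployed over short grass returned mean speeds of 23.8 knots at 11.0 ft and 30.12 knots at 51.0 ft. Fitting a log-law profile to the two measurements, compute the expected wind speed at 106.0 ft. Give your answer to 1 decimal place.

33.1 knots

Log law: V ∝ ln(z/z₀). From the pair, with r = V₁/V₂ = 0.79017,
ln z₀ = (ln z₁ − r·ln z₂)/(1 − r) = (2.3979 − 0.79017×3.9318)/0.20983 = -3.3786 → z₀ = 0.03409 ft
V₃ = V₁ · ln(z₃/z₀)/ln(z₁/z₀) = 23.8 × 8.0421/5.7765 = 33.1343 knots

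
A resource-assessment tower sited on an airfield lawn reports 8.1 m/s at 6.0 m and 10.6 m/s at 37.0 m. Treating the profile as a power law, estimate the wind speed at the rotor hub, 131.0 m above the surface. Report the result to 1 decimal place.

12.8 m/s

First find α: α = ln(V₂/V₁)/ln(z₂/z₁) = ln(10.6/8.1)/ln(37.0/6.0) = 0.26899/1.81916 = 0.1479
Extrapolate from 37.0 m to 131.0 m: V₃ = 10.6 × (131.0/37.0)^0.1479 = 10.6 × 1.2056 = 12.7789 m/s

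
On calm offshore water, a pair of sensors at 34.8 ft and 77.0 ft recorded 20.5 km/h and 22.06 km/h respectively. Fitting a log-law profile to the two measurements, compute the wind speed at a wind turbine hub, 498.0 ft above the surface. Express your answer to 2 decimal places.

Log law: V ∝ ln(z/z₀). From the pair, with r = V₁/V₂ = 0.92928,
ln z₀ = (ln z₁ − r·ln z₂)/(1 − r) = (3.5496 − 0.92928×4.3438)/0.07072 = -6.8868 → z₀ = 0.001021 ft
V₃ = V₁ · ln(z₃/z₀)/ln(z₁/z₀) = 20.5 × 13.0974/10.4364 = 25.7269 km/h

25.73 km/h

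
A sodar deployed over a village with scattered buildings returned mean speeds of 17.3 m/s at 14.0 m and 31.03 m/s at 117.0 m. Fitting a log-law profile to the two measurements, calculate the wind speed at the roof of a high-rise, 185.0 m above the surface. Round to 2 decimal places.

Log law: V ∝ ln(z/z₀). From the pair, with r = V₁/V₂ = 0.55752,
ln z₀ = (ln z₁ − r·ln z₂)/(1 − r) = (2.6391 − 0.55752×4.7622)/0.44248 = -0.0361 → z₀ = 0.9645 m
V₃ = V₁ · ln(z₃/z₀)/ln(z₁/z₀) = 17.3 × 5.2565/2.6752 = 33.9930 m/s

33.99 m/s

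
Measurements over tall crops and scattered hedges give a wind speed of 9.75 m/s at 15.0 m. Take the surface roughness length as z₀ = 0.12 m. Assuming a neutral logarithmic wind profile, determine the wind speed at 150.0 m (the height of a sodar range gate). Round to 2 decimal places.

Log law: V(z) ∝ ln(z/z₀), so V₂/V₁ = ln(z₂/z₀) / ln(z₁/z₀).
ln(150.0/0.12) = 7.1309, ln(15.0/0.12) = 4.8283
V₂ = 9.75 × 7.1309/4.8283 = 9.75 × 1.4769 = 14.3997 m/s

14.40 m/s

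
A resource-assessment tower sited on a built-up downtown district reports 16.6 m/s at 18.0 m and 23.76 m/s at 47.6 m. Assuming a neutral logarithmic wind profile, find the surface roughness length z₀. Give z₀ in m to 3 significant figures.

z₀ ≈ 1.89 m

Log law: V(z) ∝ ln(z/z₀). With r = V₁/V₂ = 16.6/23.76 = 0.69865,
r · ln(z₂/z₀) = ln(z₁/z₀) ⇒ ln z₀ = (ln z₁ − r·ln z₂)/(1 − r)
ln z₀ = (2.89037 − 0.69865×3.86283) / 0.30135 = 0.6358
z₀ = exp(0.6358) = 1.889 m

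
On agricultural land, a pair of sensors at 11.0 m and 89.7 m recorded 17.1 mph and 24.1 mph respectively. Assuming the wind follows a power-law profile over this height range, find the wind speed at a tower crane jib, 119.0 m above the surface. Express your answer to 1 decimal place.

First find α: α = ln(V₂/V₁)/ln(z₂/z₁) = ln(24.1/17.1)/ln(89.7/11.0) = 0.34313/2.09858 = 0.1635
Extrapolate from 89.7 m to 119.0 m: V₃ = 24.1 × (119.0/89.7)^0.1635 = 24.1 × 1.0473 = 25.2399 mph

25.2 mph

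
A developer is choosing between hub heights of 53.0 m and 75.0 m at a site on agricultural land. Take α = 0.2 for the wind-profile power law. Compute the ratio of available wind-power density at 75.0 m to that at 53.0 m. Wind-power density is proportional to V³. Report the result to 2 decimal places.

Speed ratio: V_B/V_A = (z_B/z_A)^α = (75.0/53.0)^0.2 = (1.4151)^0.2 = 1.07191
Power-density ratio: P_B/P_A = (V_B/V_A)³ = (1.07191)³ = 1.23160

1.23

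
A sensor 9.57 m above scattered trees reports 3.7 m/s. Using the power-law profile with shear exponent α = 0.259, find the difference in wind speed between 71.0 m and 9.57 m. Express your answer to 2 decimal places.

Power law: V₂ = V₁ · (z₂/z₁)^α = 3.7 × (7.4190)^0.259 = 6.2176 m/s
ΔV = 6.2176 − 3.7 = 2.5176 m/s

2.52 m/s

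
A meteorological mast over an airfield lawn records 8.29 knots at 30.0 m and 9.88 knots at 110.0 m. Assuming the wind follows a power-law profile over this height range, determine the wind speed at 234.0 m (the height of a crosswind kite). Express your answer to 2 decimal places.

10.94 knots

First find α: α = ln(V₂/V₁)/ln(z₂/z₁) = ln(9.88/8.29)/ln(110.0/30.0) = 0.17546/1.29928 = 0.1350
Extrapolate from 110.0 m to 234.0 m: V₃ = 9.88 × (234.0/110.0)^0.1350 = 9.88 × 1.1073 = 10.9403 knots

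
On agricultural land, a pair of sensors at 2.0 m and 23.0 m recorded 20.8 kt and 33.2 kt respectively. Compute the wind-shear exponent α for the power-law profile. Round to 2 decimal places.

α ≈ 0.19

Power law: V₂/V₁ = (z₂/z₁)^α ⇒ α = ln(V₂/V₁) / ln(z₂/z₁)
α = ln(33.2/20.8) / ln(23.0/2.0) = ln(1.5962) / ln(11.5000)
  = 0.46760 / 2.44235 = 0.19145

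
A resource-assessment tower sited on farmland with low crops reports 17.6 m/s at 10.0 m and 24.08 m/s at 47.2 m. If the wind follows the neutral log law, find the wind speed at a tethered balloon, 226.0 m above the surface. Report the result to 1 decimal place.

30.6 m/s

Log law: V ∝ ln(z/z₀). From the pair, with r = V₁/V₂ = 0.73090,
ln z₀ = (ln z₁ − r·ln z₂)/(1 − r) = (2.3026 − 0.73090×3.8544)/0.26910 = -1.9122 → z₀ = 0.1478 m
V₃ = V₁ · ln(z₃/z₀)/ln(z₁/z₀) = 17.6 × 7.3327/4.2148 = 30.6198 m/s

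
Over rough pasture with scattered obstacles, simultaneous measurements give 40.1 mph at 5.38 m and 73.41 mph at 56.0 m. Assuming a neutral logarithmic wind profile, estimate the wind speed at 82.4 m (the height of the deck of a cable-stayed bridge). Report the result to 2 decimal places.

78.90 mph

Log law: V ∝ ln(z/z₀). From the pair, with r = V₁/V₂ = 0.54625,
ln z₀ = (ln z₁ − r·ln z₂)/(1 − r) = (1.6827 − 0.54625×4.0254)/0.45375 = -1.1375 → z₀ = 0.3206 m
V₃ = V₁ · ln(z₃/z₀)/ln(z₁/z₀) = 40.1 × 5.5491/2.8202 = 78.9018 mph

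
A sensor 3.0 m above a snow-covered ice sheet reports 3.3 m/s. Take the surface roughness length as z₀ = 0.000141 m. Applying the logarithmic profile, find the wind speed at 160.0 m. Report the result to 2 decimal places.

Log law: V(z) ∝ ln(z/z₀), so V₂/V₁ = ln(z₂/z₀) / ln(z₁/z₀).
ln(160.0/0.000141) = 13.9419, ln(3.0/0.000141) = 9.9654
V₂ = 3.3 × 13.9419/9.9654 = 3.3 × 1.3990 = 4.6168 m/s

4.62 m/s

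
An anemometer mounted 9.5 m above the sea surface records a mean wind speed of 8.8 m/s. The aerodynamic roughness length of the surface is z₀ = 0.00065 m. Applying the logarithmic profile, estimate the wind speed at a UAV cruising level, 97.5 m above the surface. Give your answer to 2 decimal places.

Log law: V(z) ∝ ln(z/z₀), so V₂/V₁ = ln(z₂/z₀) / ln(z₁/z₀).
ln(97.5/0.00065) = 11.9184, ln(9.5/0.00065) = 9.5898
V₂ = 8.8 × 11.9184/9.5898 = 8.8 × 1.2428 = 10.9368 m/s

10.94 m/s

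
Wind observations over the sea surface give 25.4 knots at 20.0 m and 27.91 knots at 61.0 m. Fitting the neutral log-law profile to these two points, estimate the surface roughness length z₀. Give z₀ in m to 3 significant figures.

z₀ ≈ 0.000251 m

Log law: V(z) ∝ ln(z/z₀). With r = V₁/V₂ = 25.4/27.91 = 0.91007,
r · ln(z₂/z₀) = ln(z₁/z₀) ⇒ ln z₀ = (ln z₁ − r·ln z₂)/(1 − r)
ln z₀ = (2.99573 − 0.91007×4.11087) / 0.08993 = -8.2890
z₀ = exp(-8.2890) = 0.0002513 m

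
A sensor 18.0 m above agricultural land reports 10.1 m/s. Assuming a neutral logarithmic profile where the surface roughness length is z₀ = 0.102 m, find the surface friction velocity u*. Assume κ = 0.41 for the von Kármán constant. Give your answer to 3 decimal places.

u* ≈ 0.800 m/s

Log law: V(z) = (u*/κ) · ln(z/z₀) ⇒ u* = κ · V / ln(z/z₀)
u* = 0.41 × 10.1 / ln(18.0/0.102) = 0.41 × 10.1 / 5.1732
   = 4.1410 / 5.1732 = 0.8005 m/s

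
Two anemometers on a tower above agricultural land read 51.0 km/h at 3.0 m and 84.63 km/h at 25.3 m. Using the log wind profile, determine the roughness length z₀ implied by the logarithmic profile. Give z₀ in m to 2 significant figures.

Log law: V(z) ∝ ln(z/z₀). With r = V₁/V₂ = 51.0/84.63 = 0.60262,
r · ln(z₂/z₀) = ln(z₁/z₀) ⇒ ln z₀ = (ln z₁ − r·ln z₂)/(1 − r)
ln z₀ = (1.09861 − 0.60262×3.23080) / 0.39738 = -2.1349
z₀ = exp(-2.1349) = 0.1183 m

z₀ ≈ 0.12 m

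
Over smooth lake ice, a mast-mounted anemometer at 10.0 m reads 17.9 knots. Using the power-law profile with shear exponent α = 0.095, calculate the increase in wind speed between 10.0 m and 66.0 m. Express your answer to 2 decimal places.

3.51 knots

Power law: V₂ = V₁ · (z₂/z₁)^α = 17.9 × (6.6000)^0.095 = 21.4146 knots
ΔV = 21.4146 − 17.9 = 3.5146 knots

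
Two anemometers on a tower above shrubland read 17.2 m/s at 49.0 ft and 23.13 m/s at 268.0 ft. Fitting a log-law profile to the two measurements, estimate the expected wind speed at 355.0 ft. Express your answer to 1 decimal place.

Log law: V ∝ ln(z/z₀). From the pair, with r = V₁/V₂ = 0.74362,
ln z₀ = (ln z₁ − r·ln z₂)/(1 − r) = (3.8918 − 0.74362×5.5910)/0.25638 = -1.0366 → z₀ = 0.3547 ft
V₃ = V₁ · ln(z₃/z₀)/ln(z₁/z₀) = 17.2 × 6.9087/4.9284 = 24.1111 m/s

24.1 m/s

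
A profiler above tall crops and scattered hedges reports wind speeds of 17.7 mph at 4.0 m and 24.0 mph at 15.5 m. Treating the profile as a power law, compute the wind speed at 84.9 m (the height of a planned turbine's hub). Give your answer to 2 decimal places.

35.18 mph

First find α: α = ln(V₂/V₁)/ln(z₂/z₁) = ln(24.0/17.7)/ln(15.5/4.0) = 0.30449/1.35455 = 0.2248
Extrapolate from 15.5 m to 84.9 m: V₃ = 24.0 × (84.9/15.5)^0.2248 = 24.0 × 1.4656 = 35.1752 mph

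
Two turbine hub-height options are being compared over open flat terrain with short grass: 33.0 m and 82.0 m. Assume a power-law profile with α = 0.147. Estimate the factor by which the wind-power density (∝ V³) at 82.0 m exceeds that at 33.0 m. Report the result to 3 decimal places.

Speed ratio: V_B/V_A = (z_B/z_A)^α = (82.0/33.0)^0.147 = (2.4848)^0.147 = 1.14317
Power-density ratio: P_B/P_A = (V_B/V_A)³ = (1.14317)³ = 1.49392

1.494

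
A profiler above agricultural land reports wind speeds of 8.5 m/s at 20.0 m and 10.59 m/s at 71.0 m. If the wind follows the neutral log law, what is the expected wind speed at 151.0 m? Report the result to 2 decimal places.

Log law: V ∝ ln(z/z₀). From the pair, with r = V₁/V₂ = 0.80264,
ln z₀ = (ln z₁ − r·ln z₂)/(1 − r) = (2.9957 − 0.80264×4.2627)/0.19736 = -2.1569 → z₀ = 0.1157 m
V₃ = V₁ · ln(z₃/z₀)/ln(z₁/z₀) = 8.5 × 7.1742/5.1527 = 11.8348 m/s

11.83 m/s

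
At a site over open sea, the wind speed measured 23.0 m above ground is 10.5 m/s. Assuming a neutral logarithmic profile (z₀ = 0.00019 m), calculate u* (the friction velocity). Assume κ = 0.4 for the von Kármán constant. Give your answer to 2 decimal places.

u* ≈ 0.36 m/s

Log law: V(z) = (u*/κ) · ln(z/z₀) ⇒ u* = κ · V / ln(z/z₀)
u* = 0.4 × 10.5 / ln(23.0/0.00019) = 0.4 × 10.5 / 11.7040
   = 4.2000 / 11.7040 = 0.3589 m/s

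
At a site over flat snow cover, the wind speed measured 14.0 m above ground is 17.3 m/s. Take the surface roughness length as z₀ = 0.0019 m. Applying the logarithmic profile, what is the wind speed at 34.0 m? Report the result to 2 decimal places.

19.02 m/s

Log law: V(z) ∝ ln(z/z₀), so V₂/V₁ = ln(z₂/z₀) / ln(z₁/z₀).
ln(34.0/0.0019) = 9.7923, ln(14.0/0.0019) = 8.9050
V₂ = 17.3 × 9.7923/8.9050 = 17.3 × 1.0996 = 19.0238 m/s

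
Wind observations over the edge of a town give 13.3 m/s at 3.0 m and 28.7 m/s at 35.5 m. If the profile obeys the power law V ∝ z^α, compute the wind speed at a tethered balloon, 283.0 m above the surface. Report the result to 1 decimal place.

First find α: α = ln(V₂/V₁)/ln(z₂/z₁) = ln(28.7/13.3)/ln(35.5/3.0) = 0.76913/2.47092 = 0.3113
Extrapolate from 35.5 m to 283.0 m: V₃ = 28.7 × (283.0/35.5)^0.3113 = 28.7 × 1.9082 = 54.7663 m/s

54.8 m/s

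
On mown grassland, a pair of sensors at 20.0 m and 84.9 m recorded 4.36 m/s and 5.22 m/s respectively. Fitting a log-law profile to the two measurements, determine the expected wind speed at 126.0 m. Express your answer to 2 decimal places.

5.45 m/s

Log law: V ∝ ln(z/z₀). From the pair, with r = V₁/V₂ = 0.83525,
ln z₀ = (ln z₁ − r·ln z₂)/(1 − r) = (2.9957 − 0.83525×4.4415)/0.16475 = -4.3338 → z₀ = 0.01312 m
V₃ = V₁ · ln(z₃/z₀)/ln(z₁/z₀) = 4.36 × 9.1701/7.3296 = 5.4549 m/s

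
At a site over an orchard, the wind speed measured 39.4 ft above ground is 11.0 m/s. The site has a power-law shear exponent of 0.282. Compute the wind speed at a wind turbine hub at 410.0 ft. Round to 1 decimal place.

Power-law profile: V₂ = V₁ · (z₂/z₁)^α
V₂ = 11.0 × (410.0/39.4)^0.282 = 11.0 × (10.4061)^0.282
    = 11.0 × 1.9359 = 21.2945 m/s

21.3 m/s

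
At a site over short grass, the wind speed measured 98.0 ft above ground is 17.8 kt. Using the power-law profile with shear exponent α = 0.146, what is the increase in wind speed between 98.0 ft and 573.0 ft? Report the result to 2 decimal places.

5.24 kt

Power law: V₂ = V₁ · (z₂/z₁)^α = 17.8 × (5.8469)^0.146 = 23.0352 kt
ΔV = 23.0352 − 17.8 = 5.2352 kt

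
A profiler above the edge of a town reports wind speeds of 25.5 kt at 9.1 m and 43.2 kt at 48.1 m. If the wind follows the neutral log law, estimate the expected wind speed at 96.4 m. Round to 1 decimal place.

Log law: V ∝ ln(z/z₀). From the pair, with r = V₁/V₂ = 0.59028,
ln z₀ = (ln z₁ − r·ln z₂)/(1 − r) = (2.2083 − 0.59028×3.8733)/0.40972 = -0.1905 → z₀ = 0.8266 m
V₃ = V₁ · ln(z₃/z₀)/ln(z₁/z₀) = 25.5 × 4.7590/2.3987 = 50.5906 kt

50.6 kt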